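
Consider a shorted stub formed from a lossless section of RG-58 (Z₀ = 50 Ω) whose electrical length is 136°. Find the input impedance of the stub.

tan(βl) = -0.966
For a shorted stub, Z_in = jZ_0·tan(βl)

Z_in ≈ −j48.3 Ω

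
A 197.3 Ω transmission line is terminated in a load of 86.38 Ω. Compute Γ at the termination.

Γ = -0.391

Γ = (Z_L − Z_0)/(Z_L + Z_0) = (86.38 − 197.3)/(86.38 + 197.3) = -110.9/283.7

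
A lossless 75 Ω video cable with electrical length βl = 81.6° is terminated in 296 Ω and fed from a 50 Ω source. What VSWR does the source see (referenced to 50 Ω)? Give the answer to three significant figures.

VSWR ≈ 2.71

tan(βl) = 6.77
Z_in = Z_0·(Z_L + jZ_0·tanβl)/(Z_0 + jZ_L·tanβl) = 19.4 − j10.3 Ω
Γ_s = (Z_in − Z_s)/(Z_in + Z_s) = (-30.6 − j10.3)/(69.4 − j10.3), |Γ_s| = 0.461
VSWR = (1 + |Γ_s|)/(1 − |Γ_s|)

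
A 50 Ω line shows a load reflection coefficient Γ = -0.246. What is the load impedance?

Z_L = Z_0·(1 + Γ)/(1 − Γ) = 50·(0.754)/(1.25)

Z_L ≈ 30.3 Ω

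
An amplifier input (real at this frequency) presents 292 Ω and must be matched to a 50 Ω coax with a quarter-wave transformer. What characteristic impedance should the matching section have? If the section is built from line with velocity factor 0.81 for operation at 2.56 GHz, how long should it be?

Z_qwt ≈ 121 Ω; length ≈ 2.37 cm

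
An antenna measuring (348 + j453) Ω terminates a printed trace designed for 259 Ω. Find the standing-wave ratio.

Γ = (Z_L − Z_0)/(Z_L + Z_0) = (89 + j453)/(607 + j453)
|Γ| = 462/757 = 0.61
VSWR = (1 + |Γ|)/(1 − |Γ|) = 1.61/0.39

VSWR ≈ 4.12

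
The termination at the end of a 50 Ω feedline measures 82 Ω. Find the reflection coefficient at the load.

Γ = (Z_L − Z_0)/(Z_L + Z_0) = (82 − 50)/(82 + 50) = 32/132

Γ = 0.242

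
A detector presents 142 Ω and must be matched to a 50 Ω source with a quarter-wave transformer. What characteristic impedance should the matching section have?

Z_qwt ≈ 84.3 Ω

Z_qwt = √(Z_0·R_L) = √(50 × 142) = √7100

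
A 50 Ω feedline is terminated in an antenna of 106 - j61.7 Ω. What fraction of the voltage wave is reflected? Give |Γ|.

Γ = (Z_L − Z_0)/(Z_L + Z_0) = (56 − j61.7)/(156 − j61.7)
|Γ| = 83.3/168

|Γ| ≈ 0.497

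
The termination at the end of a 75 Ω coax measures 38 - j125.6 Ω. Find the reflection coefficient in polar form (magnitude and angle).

Γ ≈ 0.775 ∠ -58.4°

Γ = (Z_L − Z_0)/(Z_L + Z_0) = (-37 − j125.6)/(113 − j125.6)
|Γ| = 131/169 = 0.775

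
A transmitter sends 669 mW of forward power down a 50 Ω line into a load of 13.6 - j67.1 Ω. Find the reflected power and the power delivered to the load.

|Γ| = |(-36.4 − j67.1)/(63.6 − j67.1)| = 0.826
|Γ|² = 0.682
P_refl = |Γ|²·P_inc = 456 mW, P_del = (1 − |Γ|²)·P_inc = 213 mW

P_reflected ≈ 456 mW; P_delivered ≈ 213 mW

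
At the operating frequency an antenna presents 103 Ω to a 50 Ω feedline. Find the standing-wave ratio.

For a purely resistive load, VSWR = R_L/Z_0 or Z_0/R_L (whichever > 1) = 103/50

VSWR ≈ 2.06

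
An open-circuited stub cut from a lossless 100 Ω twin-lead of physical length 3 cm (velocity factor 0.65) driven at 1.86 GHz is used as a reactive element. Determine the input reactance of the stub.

X_in ≈ 23.1 Ω (inductive)

λ = v/f = 0.65·c / 1.86 GHz = 0.105 m
βl = 2π·l/λ = 2π × 0.286 = 103°
tan(βl) = -4.33
For an open-circuited stub, Z_in = −jZ_0·cot(βl) = −jZ_0/tan(βl)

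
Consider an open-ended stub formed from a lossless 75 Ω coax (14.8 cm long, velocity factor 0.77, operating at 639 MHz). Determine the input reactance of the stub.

λ = v/f = 0.77·c / 639 MHz = 0.362 m
βl = 2π·l/λ = 2π × 0.409 = 147°
tan(βl) = -0.64
For an open-ended stub, Z_in = −jZ_0·cot(βl) = −jZ_0/tan(βl)

X_in ≈ 117 Ω (inductive)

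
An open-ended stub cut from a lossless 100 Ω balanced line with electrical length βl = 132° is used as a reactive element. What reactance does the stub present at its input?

tan(βl) = -1.11
For an open-ended stub, Z_in = −jZ_0·cot(βl) = −jZ_0/tan(βl)

X_in ≈ 90 Ω (inductive)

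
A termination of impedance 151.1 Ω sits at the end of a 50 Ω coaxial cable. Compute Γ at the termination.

Γ = (Z_L − Z_0)/(Z_L + Z_0) = (151.1 − 50)/(151.1 + 50) = 101.1/201.1

Γ = 0.503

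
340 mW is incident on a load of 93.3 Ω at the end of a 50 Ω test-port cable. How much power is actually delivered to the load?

Γ = (93.3 − 50)/(93.3 + 50) = 0.302
|Γ|² = 0.0913
P_refl = |Γ|²·P_inc = 31 mW, P_del = (1 − |Γ|²)·P_inc = 309 mW

P_delivered ≈ 309 mW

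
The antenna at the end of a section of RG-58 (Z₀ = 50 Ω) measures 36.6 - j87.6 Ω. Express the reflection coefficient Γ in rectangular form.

Γ ≈ 0.429 − j0.577

Γ = (Z_L − Z_0)/(Z_L + Z_0) = (-13.4 − j87.6)/(86.6 − j87.6)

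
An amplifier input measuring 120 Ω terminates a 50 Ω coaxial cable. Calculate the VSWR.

VSWR ≈ 2.4

Γ = (120 − 50)/(120 + 50) = 0.412
VSWR = (1 + 0.412)/(1 − 0.412)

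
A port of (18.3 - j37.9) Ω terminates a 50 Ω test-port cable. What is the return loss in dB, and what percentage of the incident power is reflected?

Γ = (-31.7 − j37.9)/(68.3 − j37.9), |Γ| = 0.633
RL = −20·log₁₀(0.633) = 3.98 dB
P_refl/P_inc = |Γ|² = 0.4

RL ≈ 3.98 dB; 40% of incident power reflected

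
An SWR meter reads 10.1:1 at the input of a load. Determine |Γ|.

|Γ| ≈ 0.82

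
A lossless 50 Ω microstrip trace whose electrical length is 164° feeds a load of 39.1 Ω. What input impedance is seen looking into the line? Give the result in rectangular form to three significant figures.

tan(βl) = tan(164°) = -0.287
Z_in = Z_0·(Z_L + jZ_0·tanβl)/(Z_0 + jZ_L·tanβl)
     = 50·(39.1 − j14.3)/(50 − j11.2)

Z_in ≈ 40.3 − j5.3 Ω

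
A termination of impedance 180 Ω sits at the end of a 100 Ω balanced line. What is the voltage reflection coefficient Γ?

Γ = 0.286

Γ = (Z_L − Z_0)/(Z_L + Z_0) = (180 − 100)/(180 + 100) = 80/280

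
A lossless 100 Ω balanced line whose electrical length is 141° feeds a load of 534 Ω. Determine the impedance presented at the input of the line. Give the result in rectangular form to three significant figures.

tan(βl) = tan(141°) = -0.81
Z_in = Z_0·(Z_L + jZ_0·tanβl)/(Z_0 + jZ_L·tanβl)
     = 100·(534 − j81)/(100 − j432)

Z_in ≈ 44.9 + j113 Ω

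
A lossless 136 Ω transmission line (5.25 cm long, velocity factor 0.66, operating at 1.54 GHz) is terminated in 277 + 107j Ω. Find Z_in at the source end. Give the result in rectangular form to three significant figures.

Z_in ≈ 97.7 + j97.9 Ω

λ = v/f = 0.66·c / 1.54 GHz = 0.129 m
βl = 2π·l/λ = 2π × 0.408 = 147°
tan(βl) = tan(147°) = -0.649
Z_in = Z_0·(Z_L + jZ_0·tanβl)/(Z_0 + jZ_L·tanβl)
     = 136·(277 + j18.7)/(205 − j180)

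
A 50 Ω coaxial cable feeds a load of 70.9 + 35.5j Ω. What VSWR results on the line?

Γ = (Z_L − Z_0)/(Z_L + Z_0) = (20.9 + j35.5)/(120.9 + j35.5)
|Γ| = 41.2/126 = 0.327
VSWR = (1 + |Γ|)/(1 − |Γ|) = 1.33/0.673

VSWR ≈ 1.97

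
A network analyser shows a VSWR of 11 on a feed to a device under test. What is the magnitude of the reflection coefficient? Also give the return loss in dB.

|Γ| = (S − 1)/(S + 1) = (11 − 1)/(11 + 1) = 10/12
RL = −20·log₁₀|Γ| = −20·log₁₀(0.833)

|Γ| ≈ 0.833; return loss ≈ 1.58 dB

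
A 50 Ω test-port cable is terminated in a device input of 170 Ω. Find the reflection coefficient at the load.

Γ = (Z_L − Z_0)/(Z_L + Z_0) = (170 − 50)/(170 + 50) = 120/220

Γ = 0.545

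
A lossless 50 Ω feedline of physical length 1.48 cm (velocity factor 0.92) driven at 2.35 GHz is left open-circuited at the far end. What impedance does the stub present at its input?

λ = v/f = 0.92·c / 2.35 GHz = 0.117 m
βl = 2π·l/λ = 2π × 0.126 = 45.4°
tan(βl) = 1.01
For an open-circuited stub, Z_in = −jZ_0·cot(βl) = −jZ_0/tan(βl)

Z_in ≈ −j49.4 Ω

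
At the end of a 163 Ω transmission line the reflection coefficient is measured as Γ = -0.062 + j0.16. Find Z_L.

Z_L ≈ 137 + j45.2 Ω

Z_L = Z_0·(1 + Γ)/(1 − Γ) = 163·(0.938 + j0.16)/(1.06 − j0.16)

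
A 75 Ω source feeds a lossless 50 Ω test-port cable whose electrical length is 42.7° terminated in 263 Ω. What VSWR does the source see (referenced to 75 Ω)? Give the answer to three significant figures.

tan(βl) = 0.923
Z_in = Z_0·(Z_L + jZ_0·tanβl)/(Z_0 + jZ_L·tanβl) = 19.8 − j50.1 Ω
Γ_s = (Z_in − Z_s)/(Z_in + Z_s) = (-55.2 − j50.1)/(94.8 − j50.1), |Γ_s| = 0.695
VSWR = (1 + |Γ_s|)/(1 − |Γ_s|)

VSWR ≈ 5.55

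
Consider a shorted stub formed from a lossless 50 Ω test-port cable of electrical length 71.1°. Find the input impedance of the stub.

tan(βl) = 2.92
For a shorted stub, Z_in = jZ_0·tan(βl)

Z_in ≈ +j146 Ω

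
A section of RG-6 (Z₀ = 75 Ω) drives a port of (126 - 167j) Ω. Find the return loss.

Γ = (51 − j167)/(201 − j167), |Γ| = 0.668
RL = −20·log₁₀|Γ| = −20·log₁₀(0.668)

RL ≈ 3.5 dB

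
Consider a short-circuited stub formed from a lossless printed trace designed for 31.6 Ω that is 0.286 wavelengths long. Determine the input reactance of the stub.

βl = 2π × 0.286 = 103°
tan(βl) = -4.35
For a short-circuited stub, Z_in = jZ_0·tan(βl)

X_in ≈ -137 Ω (capacitive)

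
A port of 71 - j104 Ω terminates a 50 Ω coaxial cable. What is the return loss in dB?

Γ = (21 − j104)/(121 − j104), |Γ| = 0.665
RL = −20·log₁₀|Γ| = −20·log₁₀(0.665)

RL ≈ 3.54 dB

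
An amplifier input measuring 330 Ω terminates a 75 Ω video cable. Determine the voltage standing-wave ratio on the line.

VSWR ≈ 4.4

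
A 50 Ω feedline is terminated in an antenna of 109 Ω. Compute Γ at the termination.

Γ = (Z_L − Z_0)/(Z_L + Z_0) = (109 − 50)/(109 + 50) = 59/159

Γ = 0.371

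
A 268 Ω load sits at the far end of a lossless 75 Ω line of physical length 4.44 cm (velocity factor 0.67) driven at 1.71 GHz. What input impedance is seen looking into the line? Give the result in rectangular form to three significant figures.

Z_in ≈ 40.1 + j66 Ω

λ = v/f = 0.67·c / 1.71 GHz = 0.118 m
βl = 2π·l/λ = 2π × 0.378 = 136°
tan(βl) = tan(136°) = -0.966
Z_in = Z_0·(Z_L + jZ_0·tanβl)/(Z_0 + jZ_L·tanβl)
     = 75·(268 − j72.5)/(75 − j259)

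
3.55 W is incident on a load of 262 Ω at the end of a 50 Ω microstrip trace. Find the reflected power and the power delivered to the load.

Γ = (262 − 50)/(262 + 50) = 0.679
|Γ|² = 0.462
P_refl = |Γ|²·P_inc = 1.64 W, P_del = (1 − |Γ|²)·P_inc = 1.91 W

P_reflected ≈ 1.64 W; P_delivered ≈ 1.91 W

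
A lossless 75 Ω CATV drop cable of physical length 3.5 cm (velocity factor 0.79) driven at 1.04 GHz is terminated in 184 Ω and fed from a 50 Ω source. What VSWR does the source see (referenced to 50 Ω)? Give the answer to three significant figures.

VSWR ≈ 2.38

λ = v/f = 0.79·c / 1.04 GHz = 0.228 m
βl = 2π·l/λ = 2π × 0.154 = 55.3°
tan(βl) = 1.44
Z_in = Z_0·(Z_L + jZ_0·tanβl)/(Z_0 + jZ_L·tanβl) = 41.9 − j40.1 Ω
Γ_s = (Z_in − Z_s)/(Z_in + Z_s) = (-8.1 − j40.1)/(91.9 − j40.1), |Γ_s| = 0.408
VSWR = (1 + |Γ_s|)/(1 − |Γ_s|)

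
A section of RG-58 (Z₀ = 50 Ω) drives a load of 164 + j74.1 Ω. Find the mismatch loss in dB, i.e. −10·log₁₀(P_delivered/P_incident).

Γ = (114 + j74.1)/(214 + j74.1), |Γ| = 0.6
|Γ|² = 0.36, so P_del/P_inc = 1 − |Γ|² = 0.64
ML = −10·log₁₀(1 − |Γ|²)

mismatch loss ≈ 1.94 dB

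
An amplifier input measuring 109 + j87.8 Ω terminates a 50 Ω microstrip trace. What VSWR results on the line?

Γ = (Z_L − Z_0)/(Z_L + Z_0) = (59 + j87.8)/(159 + j87.8)
|Γ| = 106/182 = 0.582
VSWR = (1 + |Γ|)/(1 − |Γ|) = 1.58/0.418

VSWR ≈ 3.79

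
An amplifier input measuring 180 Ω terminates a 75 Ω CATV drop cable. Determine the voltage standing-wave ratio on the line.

VSWR ≈ 2.4

Γ = (180 − 75)/(180 + 75) = 0.412
VSWR = (1 + 0.412)/(1 − 0.412)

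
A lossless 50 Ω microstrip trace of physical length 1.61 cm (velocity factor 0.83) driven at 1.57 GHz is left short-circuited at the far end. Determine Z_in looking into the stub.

Z_in ≈ +j37.1 Ω

λ = v/f = 0.83·c / 1.57 GHz = 0.159 m
βl = 2π·l/λ = 2π × 0.102 = 36.5°
tan(βl) = 0.741
For a short-circuited stub, Z_in = jZ_0·tan(βl)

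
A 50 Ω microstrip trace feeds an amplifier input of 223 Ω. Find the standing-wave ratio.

Γ = (223 − 50)/(223 + 50) = 0.634
VSWR = (1 + 0.634)/(1 − 0.634)

VSWR ≈ 4.46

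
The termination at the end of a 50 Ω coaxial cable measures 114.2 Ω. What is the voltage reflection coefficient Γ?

Γ = (Z_L − Z_0)/(Z_L + Z_0) = (114.2 − 50)/(114.2 + 50) = 64.2/164.2

Γ = 0.391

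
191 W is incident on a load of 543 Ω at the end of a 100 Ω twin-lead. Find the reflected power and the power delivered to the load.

P_reflected ≈ 90.7 W; P_delivered ≈ 100 W

Γ = (543 − 100)/(543 + 100) = 0.689
|Γ|² = 0.475
P_refl = |Γ|²·P_inc = 90.7 W, P_del = (1 − |Γ|²)·P_inc = 100 W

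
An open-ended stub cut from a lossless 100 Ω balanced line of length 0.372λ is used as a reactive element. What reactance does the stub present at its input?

X_in ≈ 96.3 Ω (inductive)

βl = 2π × 0.372 = 134°
tan(βl) = -1.04
For an open-ended stub, Z_in = −jZ_0·cot(βl) = −jZ_0/tan(βl)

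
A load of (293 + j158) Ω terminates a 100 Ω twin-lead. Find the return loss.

RL ≈ 4.6 dB

Γ = (193 + j158)/(393 + j158), |Γ| = 0.589
RL = −20·log₁₀|Γ| = −20·log₁₀(0.589)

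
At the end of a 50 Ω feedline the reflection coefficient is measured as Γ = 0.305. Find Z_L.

Z_L = Z_0·(1 + Γ)/(1 − Γ) = 50·(1.3)/(0.695)

Z_L ≈ 93.9 Ω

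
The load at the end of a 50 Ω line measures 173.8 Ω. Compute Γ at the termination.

Γ = 0.553

Γ = (Z_L − Z_0)/(Z_L + Z_0) = (173.8 − 50)/(173.8 + 50) = 123.8/223.8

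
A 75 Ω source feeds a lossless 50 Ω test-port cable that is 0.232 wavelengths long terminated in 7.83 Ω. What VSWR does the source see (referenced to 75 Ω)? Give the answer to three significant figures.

VSWR ≈ 4.33

βl = 2π × 0.232 = 83.5°
tan(βl) = 8.8
Z_in = Z_0·(Z_L + jZ_0·tanβl)/(Z_0 + jZ_L·tanβl) = 212 + j148 Ω
Γ_s = (Z_in − Z_s)/(Z_in + Z_s) = (137 + j148)/(287 + j148), |Γ_s| = 0.625
VSWR = (1 + |Γ_s|)/(1 − |Γ_s|)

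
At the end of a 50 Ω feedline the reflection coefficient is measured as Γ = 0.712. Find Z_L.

Z_L ≈ 297 Ω

Z_L = Z_0·(1 + Γ)/(1 − Γ) = 50·(1.71)/(0.288)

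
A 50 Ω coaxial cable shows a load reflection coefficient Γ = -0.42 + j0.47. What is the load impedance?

Z_L = Z_0·(1 + Γ)/(1 − Γ) = 50·(0.58 + j0.47)/(1.42 − j0.47)

Z_L ≈ 13.5 + j21 Ω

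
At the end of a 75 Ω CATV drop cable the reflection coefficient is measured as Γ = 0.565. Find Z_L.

Z_L ≈ 270 Ω

Z_L = Z_0·(1 + Γ)/(1 − Γ) = 75·(1.56)/(0.435)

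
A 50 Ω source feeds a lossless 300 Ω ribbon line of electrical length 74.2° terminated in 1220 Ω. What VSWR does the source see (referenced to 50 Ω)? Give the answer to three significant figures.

tan(βl) = 3.53
Z_in = Z_0·(Z_L + jZ_0·tanβl)/(Z_0 + jZ_L·tanβl) = 79.3 − j79.4 Ω
Γ_s = (Z_in − Z_s)/(Z_in + Z_s) = (29.3 − j79.4)/(129 − j79.4), |Γ_s| = 0.558
VSWR = (1 + |Γ_s|)/(1 − |Γ_s|)

VSWR ≈ 3.52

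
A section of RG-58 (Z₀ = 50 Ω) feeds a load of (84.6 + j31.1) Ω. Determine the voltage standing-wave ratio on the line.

Γ = (Z_L − Z_0)/(Z_L + Z_0) = (34.6 + j31.1)/(134.6 + j31.1)
|Γ| = 46.5/138 = 0.337
VSWR = (1 + |Γ|)/(1 − |Γ|) = 1.34/0.663

VSWR ≈ 2.02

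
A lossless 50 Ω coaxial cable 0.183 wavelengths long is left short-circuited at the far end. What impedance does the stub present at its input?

βl = 2π × 0.183 = 65.9°
tan(βl) = 2.23
For a short-circuited stub, Z_in = jZ_0·tan(βl)

Z_in ≈ +j112 Ω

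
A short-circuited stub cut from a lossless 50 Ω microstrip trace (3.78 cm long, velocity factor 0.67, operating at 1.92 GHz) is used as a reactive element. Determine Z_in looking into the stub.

Z_in ≈ −j59.6 Ω

λ = v/f = 0.67·c / 1.92 GHz = 0.105 m
βl = 2π·l/λ = 2π × 0.361 = 130°
tan(βl) = -1.19
For a short-circuited stub, Z_in = jZ_0·tan(βl)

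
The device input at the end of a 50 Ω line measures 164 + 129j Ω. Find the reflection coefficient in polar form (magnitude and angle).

Γ ≈ 0.689 ∠ 17.5°

Γ = (Z_L − Z_0)/(Z_L + Z_0) = (114 + j129)/(214 + j129)
|Γ| = 172/250 = 0.689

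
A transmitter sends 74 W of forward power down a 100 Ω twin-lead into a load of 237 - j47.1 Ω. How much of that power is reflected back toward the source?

P_reflected ≈ 13.4 W

|Γ| = |(137 − j47.1)/(337 − j47.1)| = 0.426
|Γ|² = 0.181
P_refl = |Γ|²·P_inc = 13.4 W, P_del = (1 − |Γ|²)·P_inc = 60.6 W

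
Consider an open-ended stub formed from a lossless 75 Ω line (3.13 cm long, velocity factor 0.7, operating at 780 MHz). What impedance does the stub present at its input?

Z_in ≈ −j83.7 Ω

λ = v/f = 0.7·c / 780 MHz = 0.269 m
βl = 2π·l/λ = 2π × 0.116 = 41.9°
tan(βl) = 0.896
For an open-ended stub, Z_in = −jZ_0·cot(βl) = −jZ_0/tan(βl)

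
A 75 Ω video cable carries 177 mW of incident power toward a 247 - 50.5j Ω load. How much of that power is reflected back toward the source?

|Γ| = |(172 − j50.5)/(322 − j50.5)| = 0.55
|Γ|² = 0.302
P_refl = |Γ|²·P_inc = 53.5 mW, P_del = (1 − |Γ|²)·P_inc = 123 mW

P_reflected ≈ 53.5 mW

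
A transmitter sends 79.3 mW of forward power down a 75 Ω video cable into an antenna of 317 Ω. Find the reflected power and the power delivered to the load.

Γ = (317 − 75)/(317 + 75) = 0.617
|Γ|² = 0.381
P_refl = |Γ|²·P_inc = 30.2 mW, P_del = (1 − |Γ|²)·P_inc = 49.1 mW

P_reflected ≈ 30.2 mW; P_delivered ≈ 49.1 mW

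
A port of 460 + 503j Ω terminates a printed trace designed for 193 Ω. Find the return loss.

Γ = (267 + j503)/(653 + j503), |Γ| = 0.691
RL = −20·log₁₀|Γ| = −20·log₁₀(0.691)

RL ≈ 3.21 dB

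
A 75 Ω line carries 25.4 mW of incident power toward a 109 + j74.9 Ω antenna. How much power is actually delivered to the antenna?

P_delivered ≈ 21 mW

|Γ| = |(34 + j74.9)/(184 + j74.9)| = 0.414
|Γ|² = 0.171
P_refl = |Γ|²·P_inc = 4.35 mW, P_del = (1 − |Γ|²)·P_inc = 21 mW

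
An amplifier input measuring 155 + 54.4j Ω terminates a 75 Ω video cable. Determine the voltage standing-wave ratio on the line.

Γ = (Z_L − Z_0)/(Z_L + Z_0) = (80 + j54.4)/(230 + j54.4)
|Γ| = 96.7/236 = 0.409
VSWR = (1 + |Γ|)/(1 − |Γ|) = 1.41/0.591

VSWR ≈ 2.39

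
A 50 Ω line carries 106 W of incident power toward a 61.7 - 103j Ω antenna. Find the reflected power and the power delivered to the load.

|Γ| = |(11.7 − j103)/(111.7 − j103)| = 0.682
|Γ|² = 0.465
P_refl = |Γ|²·P_inc = 49.3 W, P_del = (1 − |Γ|²)·P_inc = 56.7 W

P_reflected ≈ 49.3 W; P_delivered ≈ 56.7 W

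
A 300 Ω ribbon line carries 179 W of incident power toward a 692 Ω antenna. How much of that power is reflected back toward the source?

Γ = (692 − 300)/(692 + 300) = 0.395
|Γ|² = 0.156
P_refl = |Γ|²·P_inc = 28 W, P_del = (1 − |Γ|²)·P_inc = 151 W

P_reflected ≈ 28 W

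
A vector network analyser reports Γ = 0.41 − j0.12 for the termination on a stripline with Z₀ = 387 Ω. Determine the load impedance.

Z_L ≈ 873 − j256 Ω

Z_L = Z_0·(1 + Γ)/(1 − Γ) = 387·(1.41 − j0.12)/(0.59 + j0.12)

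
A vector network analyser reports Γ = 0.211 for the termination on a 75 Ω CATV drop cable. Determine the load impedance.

Z_L ≈ 115 Ω

Z_L = Z_0·(1 + Γ)/(1 − Γ) = 75·(1.21)/(0.789)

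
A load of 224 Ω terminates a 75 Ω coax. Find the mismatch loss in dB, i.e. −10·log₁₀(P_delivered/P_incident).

Γ = (224 − 75)/(224 + 75) = 0.498
|Γ|² = 0.248, so P_del/P_inc = 1 − |Γ|² = 0.752
ML = −10·log₁₀(1 − |Γ|²)

mismatch loss ≈ 1.24 dB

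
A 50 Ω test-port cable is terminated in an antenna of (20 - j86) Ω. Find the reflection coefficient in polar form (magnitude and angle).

Γ = (Z_L − Z_0)/(Z_L + Z_0) = (-30 − j86)/(70 − j86)
|Γ| = 91.1/111 = 0.821

Γ ≈ 0.821 ∠ -58.4°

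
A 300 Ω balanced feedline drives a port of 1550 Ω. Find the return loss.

RL ≈ 3.41 dB

Γ = (1550 − 300)/(1550 + 300) = 0.676
RL = −20·log₁₀|Γ| = −20·log₁₀(0.676)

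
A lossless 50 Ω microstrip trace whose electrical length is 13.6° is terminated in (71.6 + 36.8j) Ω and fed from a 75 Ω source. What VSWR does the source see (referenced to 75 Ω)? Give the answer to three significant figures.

VSWR ≈ 1.39

tan(βl) = 0.242
Z_in = Z_0·(Z_L + jZ_0·tanβl)/(Z_0 + jZ_L·tanβl) = 95.3 + j19.3 Ω
Γ_s = (Z_in − Z_s)/(Z_in + Z_s) = (20.3 + j19.3)/(170 + j19.3), |Γ_s| = 0.163
VSWR = (1 + |Γ_s|)/(1 − |Γ_s|)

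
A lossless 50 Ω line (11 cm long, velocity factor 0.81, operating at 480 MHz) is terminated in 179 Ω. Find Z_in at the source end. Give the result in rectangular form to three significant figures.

λ = v/f = 0.81·c / 480 MHz = 0.506 m
βl = 2π·l/λ = 2π × 0.217 = 78.2°
tan(βl) = tan(78.2°) = 4.8
Z_in = Z_0·(Z_L + jZ_0·tanβl)/(Z_0 + jZ_L·tanβl)
     = 50·(179 + j240)/(50 + j858)

Z_in ≈ 14.5 − j9.58 Ω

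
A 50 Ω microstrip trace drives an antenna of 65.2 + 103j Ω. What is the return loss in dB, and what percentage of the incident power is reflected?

Γ = (15.2 + j103)/(115.2 + j103), |Γ| = 0.674
RL = −20·log₁₀(0.674) = 3.43 dB
P_refl/P_inc = |Γ|² = 0.454

RL ≈ 3.43 dB; 45.4% of incident power reflected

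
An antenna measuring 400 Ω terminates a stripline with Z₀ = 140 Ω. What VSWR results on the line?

VSWR ≈ 2.86

Γ = (400 − 140)/(400 + 140) = 0.481
VSWR = (1 + 0.481)/(1 − 0.481)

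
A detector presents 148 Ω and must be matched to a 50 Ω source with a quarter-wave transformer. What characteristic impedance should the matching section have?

Z_qwt ≈ 86 Ω

Z_qwt = √(Z_0·R_L) = √(50 × 148) = √7400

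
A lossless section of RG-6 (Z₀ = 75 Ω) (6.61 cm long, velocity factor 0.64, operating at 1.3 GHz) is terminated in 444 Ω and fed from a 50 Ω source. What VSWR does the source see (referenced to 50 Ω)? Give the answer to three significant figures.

λ = v/f = 0.64·c / 1.3 GHz = 0.148 m
βl = 2π·l/λ = 2π × 0.448 = 161°
tan(βl) = -0.342
Z_in = Z_0·(Z_L + jZ_0·tanβl)/(Z_0 + jZ_L·tanβl) = 97.3 + j171 Ω
Γ_s = (Z_in − Z_s)/(Z_in + Z_s) = (47.3 + j171)/(147 + j171), |Γ_s| = 0.787
VSWR = (1 + |Γ_s|)/(1 − |Γ_s|)

VSWR ≈ 8.37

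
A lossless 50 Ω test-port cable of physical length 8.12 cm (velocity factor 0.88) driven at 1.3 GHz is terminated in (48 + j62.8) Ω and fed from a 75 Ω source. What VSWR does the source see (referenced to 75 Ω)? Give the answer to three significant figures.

VSWR ≈ 4.57

λ = v/f = 0.88·c / 1.3 GHz = 0.203 m
βl = 2π·l/λ = 2π × 0.4 = 144°
tan(βl) = -0.728
Z_in = Z_0·(Z_L + jZ_0·tanβl)/(Z_0 + jZ_L·tanβl) = 17.7 + j20.2 Ω
Γ_s = (Z_in − Z_s)/(Z_in + Z_s) = (-57.3 + j20.2)/(92.7 + j20.2), |Γ_s| = 0.641
VSWR = (1 + |Γ_s|)/(1 − |Γ_s|)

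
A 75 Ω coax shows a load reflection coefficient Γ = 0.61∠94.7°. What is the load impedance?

Z_L = Z_0·(1 + Γ)/(1 − Γ) = 75·(0.95 + j0.608)/(1.05 − j0.608)

Z_L ≈ 32 + j61.9 Ω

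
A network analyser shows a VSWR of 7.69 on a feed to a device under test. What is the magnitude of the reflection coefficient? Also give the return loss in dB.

|Γ| = (S − 1)/(S + 1) = (7.69 − 1)/(7.69 + 1) = 6.69/8.69
RL = −20·log₁₀|Γ| = −20·log₁₀(0.77)

|Γ| ≈ 0.77; return loss ≈ 2.27 dB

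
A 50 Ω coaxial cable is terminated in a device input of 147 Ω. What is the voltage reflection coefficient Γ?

Γ = 0.492

Γ = (Z_L − Z_0)/(Z_L + Z_0) = (147 − 50)/(147 + 50) = 97/197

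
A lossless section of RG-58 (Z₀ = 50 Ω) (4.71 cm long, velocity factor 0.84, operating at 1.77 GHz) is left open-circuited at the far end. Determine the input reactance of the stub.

λ = v/f = 0.84·c / 1.77 GHz = 0.142 m
βl = 2π·l/λ = 2π × 0.331 = 119°
tan(βl) = -1.8
For an open-circuited stub, Z_in = −jZ_0·cot(βl) = −jZ_0/tan(βl)

X_in ≈ 27.8 Ω (inductive)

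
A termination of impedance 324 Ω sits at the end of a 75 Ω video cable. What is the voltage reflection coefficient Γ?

Γ = (Z_L − Z_0)/(Z_L + Z_0) = (324 − 75)/(324 + 75) = 249/399

Γ = 0.624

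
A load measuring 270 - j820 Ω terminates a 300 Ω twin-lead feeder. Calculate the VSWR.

VSWR ≈ 10.2

Γ = (Z_L − Z_0)/(Z_L + Z_0) = (-30 − j820)/(570 − j820)
|Γ| = 821/999 = 0.822
VSWR = (1 + |Γ|)/(1 − |Γ|) = 1.82/0.178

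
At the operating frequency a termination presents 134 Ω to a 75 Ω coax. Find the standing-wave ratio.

For a purely resistive load, VSWR = R_L/Z_0 or Z_0/R_L (whichever > 1) = 134/75

VSWR ≈ 1.79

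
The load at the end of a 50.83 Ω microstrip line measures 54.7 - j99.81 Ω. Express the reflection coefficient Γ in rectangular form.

Γ = (Z_L − Z_0)/(Z_L + Z_0) = (3.87 − j99.81)/(105.5 − j99.81)

Γ ≈ 0.492 − j0.481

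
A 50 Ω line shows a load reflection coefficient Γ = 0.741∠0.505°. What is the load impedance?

Z_L ≈ 336 + j9.73 Ω

Z_L = Z_0·(1 + Γ)/(1 − Γ) = 50·(1.74 + j0.00653)/(0.259 − j0.00653)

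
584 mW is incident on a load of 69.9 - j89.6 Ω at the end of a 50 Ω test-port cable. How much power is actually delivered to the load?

|Γ| = |(19.9 − j89.6)/(119.9 − j89.6)| = 0.613
|Γ|² = 0.376
P_refl = |Γ|²·P_inc = 220 mW, P_del = (1 − |Γ|²)·P_inc = 364 mW

P_delivered ≈ 364 mW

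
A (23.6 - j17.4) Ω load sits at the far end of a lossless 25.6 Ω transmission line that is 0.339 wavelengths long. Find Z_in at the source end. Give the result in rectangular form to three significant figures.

βl = 2π × 0.339 = 122°
tan(βl) = tan(122°) = -1.6
Z_in = Z_0·(Z_L + jZ_0·tanβl)/(Z_0 + jZ_L·tanβl)
     = 25.6·(23.6 − j58.3)/(-2.2 − j37.7)

Z_in ≈ 38.5 + j18.3 Ω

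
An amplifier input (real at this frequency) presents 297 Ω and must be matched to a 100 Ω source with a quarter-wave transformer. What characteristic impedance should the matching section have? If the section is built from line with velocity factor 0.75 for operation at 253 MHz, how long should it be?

Z_qwt = √(Z_0·R_L) = √(100 × 297) = √29700
λ = 0.75·c/f = 0.889 m, so l = λ/4 = 0.222 m

Z_qwt ≈ 172 Ω; length ≈ 22.2 cm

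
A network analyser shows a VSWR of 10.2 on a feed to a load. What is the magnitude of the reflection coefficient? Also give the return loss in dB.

|Γ| ≈ 0.821; return loss ≈ 1.71 dB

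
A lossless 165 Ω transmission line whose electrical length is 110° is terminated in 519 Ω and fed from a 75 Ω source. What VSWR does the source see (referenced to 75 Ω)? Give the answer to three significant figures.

tan(βl) = -2.75
Z_in = Z_0·(Z_L + jZ_0·tanβl)/(Z_0 + jZ_L·tanβl) = 58.6 + j53.3 Ω
Γ_s = (Z_in − Z_s)/(Z_in + Z_s) = (-16.4 + j53.3)/(134 + j53.3), |Γ_s| = 0.387
VSWR = (1 + |Γ_s|)/(1 − |Γ_s|)

VSWR ≈ 2.26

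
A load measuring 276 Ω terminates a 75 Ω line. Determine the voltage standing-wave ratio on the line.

VSWR ≈ 3.68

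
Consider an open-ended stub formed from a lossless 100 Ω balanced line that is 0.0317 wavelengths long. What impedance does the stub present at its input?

Z_in ≈ −j495 Ω

βl = 2π × 0.0317 = 11.4°
tan(βl) = 0.202
For an open-ended stub, Z_in = −jZ_0·cot(βl) = −jZ_0/tan(βl)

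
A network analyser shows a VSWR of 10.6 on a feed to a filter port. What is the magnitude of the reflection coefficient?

|Γ| ≈ 0.828

|Γ| = (S − 1)/(S + 1) = (10.6 − 1)/(10.6 + 1) = 9.6/11.6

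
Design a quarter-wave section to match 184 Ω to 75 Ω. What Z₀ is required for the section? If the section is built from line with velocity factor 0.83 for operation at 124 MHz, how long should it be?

Z_qwt ≈ 117 Ω; length ≈ 50.2 cm

Z_qwt = √(Z_0·R_L) = √(75 × 184) = √13800
λ = 0.83·c/f = 2.01 m, so l = λ/4 = 0.502 m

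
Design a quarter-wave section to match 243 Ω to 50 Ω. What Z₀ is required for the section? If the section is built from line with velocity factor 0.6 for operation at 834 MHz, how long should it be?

Z_qwt ≈ 110 Ω; length ≈ 5.4 cm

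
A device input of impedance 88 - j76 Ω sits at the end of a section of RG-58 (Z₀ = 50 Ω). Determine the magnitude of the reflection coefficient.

|Γ| ≈ 0.539

Γ = (Z_L − Z_0)/(Z_L + Z_0) = (38 − j76)/(138 − j76)
|Γ| = 85/158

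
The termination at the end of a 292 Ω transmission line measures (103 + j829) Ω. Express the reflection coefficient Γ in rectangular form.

Γ = (Z_L − Z_0)/(Z_L + Z_0) = (-189 + j829)/(395 + j829)

Γ ≈ 0.726 + j0.574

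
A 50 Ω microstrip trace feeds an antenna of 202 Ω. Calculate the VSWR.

VSWR ≈ 4.04

Γ = (202 − 50)/(202 + 50) = 0.603
VSWR = (1 + 0.603)/(1 − 0.603)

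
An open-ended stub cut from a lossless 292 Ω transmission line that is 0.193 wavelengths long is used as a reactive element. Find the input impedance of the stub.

βl = 2π × 0.193 = 69.5°
tan(βl) = 2.67
For an open-ended stub, Z_in = −jZ_0·cot(βl) = −jZ_0/tan(βl)

Z_in ≈ −j109 Ω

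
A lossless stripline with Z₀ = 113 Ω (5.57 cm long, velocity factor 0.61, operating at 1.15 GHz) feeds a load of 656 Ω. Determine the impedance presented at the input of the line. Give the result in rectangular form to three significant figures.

λ = v/f = 0.61·c / 1.15 GHz = 0.159 m
βl = 2π·l/λ = 2π × 0.35 = 126°
tan(βl) = tan(126°) = -1.38
Z_in = Z_0·(Z_L + jZ_0·tanβl)/(Z_0 + jZ_L·tanβl)
     = 113·(656 − j155)/(113 − j903)

Z_in ≈ 29.3 + j78.5 Ω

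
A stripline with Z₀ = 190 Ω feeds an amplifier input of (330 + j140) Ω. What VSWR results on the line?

VSWR ≈ 2.16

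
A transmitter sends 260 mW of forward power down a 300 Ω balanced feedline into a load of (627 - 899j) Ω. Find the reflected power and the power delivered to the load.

P_reflected ≈ 143 mW; P_delivered ≈ 117 mW

|Γ| = |(327 − j899)/(927 − j899)| = 0.741
|Γ|² = 0.549
P_refl = |Γ|²·P_inc = 143 mW, P_del = (1 − |Γ|²)·P_inc = 117 mW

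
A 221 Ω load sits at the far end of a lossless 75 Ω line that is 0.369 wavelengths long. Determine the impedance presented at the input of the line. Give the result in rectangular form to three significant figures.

Z_in ≈ 43.1 + j56 Ω

βl = 2π × 0.369 = 133°
tan(βl) = tan(133°) = -1.08
Z_in = Z_0·(Z_L + jZ_0·tanβl)/(Z_0 + jZ_L·tanβl)
     = 75·(221 − j80.9)/(75 − j238)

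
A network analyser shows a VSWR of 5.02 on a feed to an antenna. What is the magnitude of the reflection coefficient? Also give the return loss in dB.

|Γ| = (S − 1)/(S + 1) = (5.02 − 1)/(5.02 + 1) = 4.02/6.02
RL = −20·log₁₀|Γ| = −20·log₁₀(0.668)

|Γ| ≈ 0.668; return loss ≈ 3.51 dB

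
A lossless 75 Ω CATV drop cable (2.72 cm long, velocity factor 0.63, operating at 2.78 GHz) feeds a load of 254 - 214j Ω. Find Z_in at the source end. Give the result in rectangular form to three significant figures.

λ = v/f = 0.63·c / 2.78 GHz = 0.068 m
βl = 2π·l/λ = 2π × 0.4 = 144°
tan(βl) = tan(144°) = -0.726
Z_in = Z_0·(Z_L + jZ_0·tanβl)/(Z_0 + jZ_L·tanβl)
     = 75·(254 − j268)/(-80.3 − j184)

Z_in ≈ 54 + j127 Ω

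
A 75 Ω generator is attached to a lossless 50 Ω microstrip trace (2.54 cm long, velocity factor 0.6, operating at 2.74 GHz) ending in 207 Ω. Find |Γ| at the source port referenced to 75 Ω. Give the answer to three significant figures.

λ = v/f = 0.6·c / 2.74 GHz = 0.0657 m
βl = 2π·l/λ = 2π × 0.387 = 139°
tan(βl) = -0.863
Z_in = Z_0·(Z_L + jZ_0·tanβl)/(Z_0 + jZ_L·tanβl) = 26.2 + j50.6 Ω
Γ_s = (Z_in − Z_s)/(Z_in + Z_s) = (-48.8 + j50.6)/(101 + j50.6), |Γ_s| = 0.621

|Γ| ≈ 0.621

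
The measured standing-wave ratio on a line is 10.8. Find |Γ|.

|Γ| = (S − 1)/(S + 1) = (10.8 − 1)/(10.8 + 1) = 9.8/11.8

|Γ| ≈ 0.831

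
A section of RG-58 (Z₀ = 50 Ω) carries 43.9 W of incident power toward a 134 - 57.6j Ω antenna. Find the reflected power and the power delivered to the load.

|Γ| = |(84 − j57.6)/(184 − j57.6)| = 0.528
|Γ|² = 0.279
P_refl = |Γ|²·P_inc = 12.3 W, P_del = (1 − |Γ|²)·P_inc = 31.6 W

P_reflected ≈ 12.3 W; P_delivered ≈ 31.6 W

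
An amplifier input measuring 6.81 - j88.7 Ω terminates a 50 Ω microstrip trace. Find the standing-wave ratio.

VSWR ≈ 30.6

Γ = (Z_L − Z_0)/(Z_L + Z_0) = (-43.19 − j88.7)/(56.81 − j88.7)
|Γ| = 98.7/105 = 0.937
VSWR = (1 + |Γ|)/(1 − |Γ|) = 1.94/0.0634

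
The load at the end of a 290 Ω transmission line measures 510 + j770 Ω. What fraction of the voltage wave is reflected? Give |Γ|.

|Γ| ≈ 0.721

Γ = (Z_L − Z_0)/(Z_L + Z_0) = (220 + j770)/(800 + j770)
|Γ| = 801/1110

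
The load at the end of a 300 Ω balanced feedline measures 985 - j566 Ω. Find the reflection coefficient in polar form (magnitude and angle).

Γ = (Z_L − Z_0)/(Z_L + Z_0) = (685 − j566)/(1285 − j566)
|Γ| = 889/1400 = 0.633

Γ ≈ 0.633 ∠ -15.8°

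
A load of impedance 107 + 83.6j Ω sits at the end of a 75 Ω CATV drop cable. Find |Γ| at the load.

|Γ| ≈ 0.447

Γ = (Z_L − Z_0)/(Z_L + Z_0) = (32 + j83.6)/(182 + j83.6)
|Γ| = 89.5/200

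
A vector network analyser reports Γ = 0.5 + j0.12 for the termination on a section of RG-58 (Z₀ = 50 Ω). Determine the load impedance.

Z_L ≈ 139 + j45.4 Ω

Z_L = Z_0·(1 + Γ)/(1 − Γ) = 50·(1.5 + j0.12)/(0.5 − j0.12)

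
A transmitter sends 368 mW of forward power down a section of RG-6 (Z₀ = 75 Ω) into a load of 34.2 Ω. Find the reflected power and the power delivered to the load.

P_reflected ≈ 51.4 mW; P_delivered ≈ 317 mW

Γ = (34.2 − 75)/(34.2 + 75) = -0.374
|Γ|² = 0.14
P_refl = |Γ|²·P_inc = 51.4 mW, P_del = (1 − |Γ|²)·P_inc = 317 mW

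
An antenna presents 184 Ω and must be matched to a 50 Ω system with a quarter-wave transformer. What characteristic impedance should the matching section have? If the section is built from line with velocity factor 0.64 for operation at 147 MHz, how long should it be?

Z_qwt = √(Z_0·R_L) = √(50 × 184) = √9200
λ = 0.64·c/f = 1.31 m, so l = λ/4 = 0.327 m

Z_qwt ≈ 95.9 Ω; length ≈ 32.7 cm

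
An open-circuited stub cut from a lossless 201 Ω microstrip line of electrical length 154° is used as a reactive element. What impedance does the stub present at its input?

tan(βl) = -0.488
For an open-circuited stub, Z_in = −jZ_0·cot(βl) = −jZ_0/tan(βl)

Z_in ≈ +j412 Ω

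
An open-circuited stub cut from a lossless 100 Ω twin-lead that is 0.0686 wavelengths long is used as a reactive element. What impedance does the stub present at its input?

Z_in ≈ −j217 Ω

βl = 2π × 0.0686 = 24.7°
tan(βl) = 0.46
For an open-circuited stub, Z_in = −jZ_0·cot(βl) = −jZ_0/tan(βl)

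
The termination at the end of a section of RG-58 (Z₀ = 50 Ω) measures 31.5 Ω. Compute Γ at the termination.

Γ = -0.227

Γ = (Z_L − Z_0)/(Z_L + Z_0) = (31.5 − 50)/(31.5 + 50) = -18.5/81.5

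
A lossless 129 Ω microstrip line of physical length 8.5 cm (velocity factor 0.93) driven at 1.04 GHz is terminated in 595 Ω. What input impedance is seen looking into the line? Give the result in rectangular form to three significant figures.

Z_in ≈ 33.2 + j54.4 Ω

λ = v/f = 0.93·c / 1.04 GHz = 0.268 m
βl = 2π·l/λ = 2π × 0.317 = 114°
tan(βl) = tan(114°) = -2.24
Z_in = Z_0·(Z_L + jZ_0·tanβl)/(Z_0 + jZ_L·tanβl)
     = 129·(595 − j289)/(129 − j1330)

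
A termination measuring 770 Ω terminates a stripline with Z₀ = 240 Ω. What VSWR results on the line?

Γ = (770 − 240)/(770 + 240) = 0.525
VSWR = (1 + 0.525)/(1 − 0.525)

VSWR ≈ 3.21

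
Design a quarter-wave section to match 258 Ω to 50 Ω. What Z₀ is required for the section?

Z_qwt ≈ 114 Ω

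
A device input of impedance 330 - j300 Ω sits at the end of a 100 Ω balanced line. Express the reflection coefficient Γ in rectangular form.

Γ = (Z_L − Z_0)/(Z_L + Z_0) = (230 − j300)/(430 − j300)

Γ ≈ 0.687 − j0.218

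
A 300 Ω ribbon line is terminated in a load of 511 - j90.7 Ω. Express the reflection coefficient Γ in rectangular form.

Γ = (Z_L − Z_0)/(Z_L + Z_0) = (211 − j90.7)/(811 − j90.7)

Γ ≈ 0.269 − j0.0817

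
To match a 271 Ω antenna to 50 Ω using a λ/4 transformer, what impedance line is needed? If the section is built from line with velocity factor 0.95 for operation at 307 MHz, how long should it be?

Z_qwt ≈ 116 Ω; length ≈ 23.2 cm

Z_qwt = √(Z_0·R_L) = √(50 × 271) = √13550
λ = 0.95·c/f = 0.928 m, so l = λ/4 = 0.232 m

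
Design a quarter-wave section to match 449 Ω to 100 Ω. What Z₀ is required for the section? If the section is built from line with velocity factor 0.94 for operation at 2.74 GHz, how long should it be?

Z_qwt ≈ 212 Ω; length ≈ 2.57 cm

Z_qwt = √(Z_0·R_L) = √(100 × 449) = √44900
λ = 0.94·c/f = 0.103 m, so l = λ/4 = 0.0257 m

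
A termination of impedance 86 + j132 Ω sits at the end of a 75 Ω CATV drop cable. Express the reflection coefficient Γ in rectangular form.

Γ = (Z_L − Z_0)/(Z_L + Z_0) = (11 + j132)/(161 + j132)

Γ ≈ 0.443 + j0.457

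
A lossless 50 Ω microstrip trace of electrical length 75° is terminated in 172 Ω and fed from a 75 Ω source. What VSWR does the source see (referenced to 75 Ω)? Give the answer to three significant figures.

tan(βl) = 3.73
Z_in = Z_0·(Z_L + jZ_0·tanβl)/(Z_0 + jZ_L·tanβl) = 15.5 − j12.2 Ω
Γ_s = (Z_in − Z_s)/(Z_in + Z_s) = (-59.5 − j12.2)/(90.5 − j12.2), |Γ_s| = 0.665
VSWR = (1 + |Γ_s|)/(1 − |Γ_s|)

VSWR ≈ 4.98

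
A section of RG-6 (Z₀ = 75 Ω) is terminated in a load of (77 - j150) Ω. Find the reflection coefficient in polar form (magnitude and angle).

Γ = (Z_L − Z_0)/(Z_L + Z_0) = (2 − j150)/(152 − j150)
|Γ| = 150/214 = 0.702

Γ ≈ 0.702 ∠ -44.6°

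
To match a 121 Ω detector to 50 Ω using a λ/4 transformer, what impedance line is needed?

Z_qwt ≈ 77.8 Ω

Z_qwt = √(Z_0·R_L) = √(50 × 121) = √6050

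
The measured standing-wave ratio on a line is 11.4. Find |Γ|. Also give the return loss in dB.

|Γ| = (S − 1)/(S + 1) = (11.4 − 1)/(11.4 + 1) = 10.4/12.4
RL = −20·log₁₀|Γ| = −20·log₁₀(0.839)

|Γ| ≈ 0.839; return loss ≈ 1.53 dB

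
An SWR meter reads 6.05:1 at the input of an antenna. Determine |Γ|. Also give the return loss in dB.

|Γ| = (S − 1)/(S + 1) = (6.05 − 1)/(6.05 + 1) = 5.05/7.05
RL = −20·log₁₀|Γ| = −20·log₁₀(0.716)

|Γ| ≈ 0.716; return loss ≈ 2.9 dB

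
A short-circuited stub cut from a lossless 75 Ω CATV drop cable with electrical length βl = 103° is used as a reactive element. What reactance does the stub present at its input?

tan(βl) = -4.33
For a short-circuited stub, Z_in = jZ_0·tan(βl)

X_in ≈ -325 Ω (capacitive)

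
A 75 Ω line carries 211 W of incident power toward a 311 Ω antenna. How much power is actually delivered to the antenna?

Γ = (311 − 75)/(311 + 75) = 0.611
|Γ|² = 0.374
P_refl = |Γ|²·P_inc = 78.9 W, P_del = (1 − |Γ|²)·P_inc = 132 W

P_delivered ≈ 132 W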